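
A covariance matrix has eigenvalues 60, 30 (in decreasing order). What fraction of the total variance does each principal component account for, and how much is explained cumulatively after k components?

Step 1 — total variance = trace(Sigma) = Σ λ_i = 60 + 30 = 90.

Step 2 — fraction explained by component i = λ_i / Σ λ:
  PC1: 60/90 = 0.6667
  PC2: 30/90 = 0.3333

Step 3 — cumulative fraction after k components = (λ_1 + ... + λ_k) / Σ λ:
  k = 1: 60/90 = 0.6667
  k = 2: (60 + 30)/90 = 90/90 = 1

Summary (fraction, with percent):

explained: PC1 0.6667 (66.67%), PC2 0.3333 (33.33%);  cumulative: 0.6667, 1


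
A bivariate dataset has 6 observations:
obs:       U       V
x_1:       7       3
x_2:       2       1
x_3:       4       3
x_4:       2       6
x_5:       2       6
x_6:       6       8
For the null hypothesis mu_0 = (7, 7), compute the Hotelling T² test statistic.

Step 1 — sample mean vector:
  mean(U) = (7 + 2 + 4 + 2 + 2 + 6) / 6 = 23/6 = 3.8333
  mean(V) = (3 + 1 + 3 + 6 + 6 + 8) / 6 = 27/6 = 4.5
  x̄ = (3.8333, 4.5),  deviation x̄ - mu_0 = (3.8333, 4.5) - (7, 7) = (-3.1667, -2.5).

Step 2 — sample covariance matrix, S[i,j] = (1/(n-1)) · Σ_k (x_{k,i} - mean_i) · (x_{k,j} - mean_j), divisor n-1 = 5:
  S[U,U] = ((3.1667)·(3.1667) + (-1.8333)·(-1.8333) + (0.1667)·(0.1667) + (-1.8333)·(-1.8333) + (-1.8333)·(-1.8333) + (2.1667)·(2.1667)) / 5 = 24.8333/5 = 4.9667
  S[U,V] = ((3.1667)·(-1.5) + (-1.8333)·(-3.5) + (0.1667)·(-1.5) + (-1.8333)·(1.5) + (-1.8333)·(1.5) + (2.1667)·(3.5)) / 5 = 3.5/5 = 0.7
  S[V,V] = ((-1.5)·(-1.5) + (-3.5)·(-3.5) + (-1.5)·(-1.5) + (1.5)·(1.5) + (1.5)·(1.5) + (3.5)·(3.5)) / 5 = 33.5/5 = 6.7
  S = [[4.9667, 0.7],
 [0.7, 6.7]].

Step 3 — invert S. det(S) = 4.9667·6.7 - (0.7)² = 32.7867.
  S^{-1} = (1/det) · [[d, -b], [-b, a]] = [[0.2044, -0.0214],
 [-0.0214, 0.1515]].

Step 4 — quadratic form (x̄ - mu_0)^T · S^{-1} · (x̄ - mu_0):
  S^{-1} · (x̄ - mu_0) = (-0.5937, -0.3111),
  (x̄ - mu_0)^T · [...] = (-3.1667)·(-0.5937) + (-2.5)·(-0.3111) = 2.6579.

Step 5 — scale by n: T² = 6 · 2.6579 = 15.9475.

T² ≈ 15.9475


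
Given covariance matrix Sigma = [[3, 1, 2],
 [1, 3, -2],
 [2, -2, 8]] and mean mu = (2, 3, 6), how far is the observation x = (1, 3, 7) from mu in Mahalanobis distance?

Step 1 — centre the observation: (x - mu) = (-1, 0, 1).

Step 2 — invert Sigma (cofactor / det for 3×3, or solve directly):
  Sigma^{-1} = [[0.625, -0.375, -0.25],
 [-0.375, 0.625, 0.25],
 [-0.25, 0.25, 0.25]].

Step 3 — form the quadratic (x - mu)^T · Sigma^{-1} · (x - mu):
  Sigma^{-1} · (x - mu) = (-0.875, 0.625, 0.5).
  (x - mu)^T · [Sigma^{-1} · (x - mu)] = (-1)·(-0.875) + (0)·(0.625) + (1)·(0.5) = 1.375.

Step 4 — take square root: d = √(1.375) ≈ 1.1726.

d(x, mu) = √(1.375) ≈ 1.1726


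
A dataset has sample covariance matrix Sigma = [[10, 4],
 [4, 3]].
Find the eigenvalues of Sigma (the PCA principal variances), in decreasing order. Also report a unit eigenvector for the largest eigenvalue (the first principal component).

Step 1 — characteristic polynomial of 2×2 Sigma:
  det(Sigma - λI) = λ² - trace · λ + det = 0.
  trace = 10 + 3 = 13, det = 10·3 - (4)² = 14.
Step 2 — discriminant:
  Δ = trace² - 4·det = 169 - 56 = 113.
Step 3 — eigenvalues:
  λ = (trace ± √Δ)/2 = (13 ± 10.6301)/2,
  λ_1 = 11.8151,  λ_2 = 1.1849.

Step 4 — unit eigenvector for λ_1: solve (Sigma - λ_1 I)v = 0. First row:
  (10 - 11.8151)·v_x + (4)·v_y = 0, i.e. (-1.8151)·v_x + (4)·v_y = 0,
  so v ∝ (b, λ_1 - a) = (4, 1.8151) = u.
  ||u|| = √((4)² + (1.8151)²) = √(19.2945) ≈ 4.3925,
  v_1 = u/||u|| ≈ (0.9106, 0.4132) (||v_1|| = 1).

λ_1 = 11.8151,  λ_2 = 1.1849;  v_1 ≈ (0.9106, 0.4132)


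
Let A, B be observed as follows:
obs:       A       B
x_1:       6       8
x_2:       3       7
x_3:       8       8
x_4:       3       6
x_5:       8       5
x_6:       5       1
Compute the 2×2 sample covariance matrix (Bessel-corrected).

Step 1 — column means:
  mean(A) = (6 + 3 + 8 + 3 + 8 + 5) / 6 = 33/6 = 5.5
  mean(B) = (8 + 7 + 8 + 6 + 5 + 1) / 6 = 35/6 = 5.8333

Step 2 — sample covariance S[i,j] = (1/(n-1)) · Σ_k (x_{k,i} - mean_i) · (x_{k,j} - mean_j), with n-1 = 5.
  S[A,A] = ((0.5)·(0.5) + (-2.5)·(-2.5) + (2.5)·(2.5) + (-2.5)·(-2.5) + (2.5)·(2.5) + (-0.5)·(-0.5)) / 5 = 25.5/5 = 5.1
  S[A,B] = ((0.5)·(2.1667) + (-2.5)·(1.1667) + (2.5)·(2.1667) + (-2.5)·(0.1667) + (2.5)·(-0.8333) + (-0.5)·(-4.8333)) / 5 = 3.5/5 = 0.7
  S[B,B] = ((2.1667)·(2.1667) + (1.1667)·(1.1667) + (2.1667)·(2.1667) + (0.1667)·(0.1667) + (-0.8333)·(-0.8333) + (-4.8333)·(-4.8333)) / 5 = 34.8333/5 = 6.9667

S is symmetric (S[j,i] = S[i,j]). Assembling:

S = [[5.1, 0.7],
 [0.7, 6.9667]]


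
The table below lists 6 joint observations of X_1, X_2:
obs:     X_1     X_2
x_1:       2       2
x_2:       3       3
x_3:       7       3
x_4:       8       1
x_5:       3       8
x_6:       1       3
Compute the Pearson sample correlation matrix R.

Step 1 — column means:
  mean(X_1) = (2 + 3 + 7 + 8 + 3 + 1) / 6 = 24/6 = 4
  mean(X_2) = (2 + 3 + 3 + 1 + 8 + 3) / 6 = 20/6 = 3.3333

Step 2 — sample variances and covariances s[i,j] = (1/(n-1)) · Σ_k (x_{k,i} - mean_i) · (x_{k,j} - mean_j), with n-1 = 5:
  s[X_1,X_1] = ((-2)·(-2) + (-1)·(-1) + (3)·(3) + (4)·(4) + (-1)·(-1) + (-3)·(-3)) / 5 = 40/5 = 8
  s[X_1,X_2] = ((-2)·(-1.3333) + (-1)·(-0.3333) + (3)·(-0.3333) + (4)·(-2.3333) + (-1)·(4.6667) + (-3)·(-0.3333)) / 5 = -11/5 = -2.2
  s[X_2,X_2] = ((-1.3333)·(-1.3333) + (-0.3333)·(-0.3333) + (-0.3333)·(-0.3333) + (-2.3333)·(-2.3333) + (4.6667)·(4.6667) + (-0.3333)·(-0.3333)) / 5 = 29.3333/5 = 5.8667
  Sample standard deviations s_i = √(s[i,i]):
  s(X_1) = √(8) = 2.8284
  s(X_2) = √(5.8667) = 2.4221

Step 3 — r_{ij} = s_{ij} / (s_i · s_j):
  r[X_1,X_1] = 1 (diagonal).
  r[X_1,X_2] = -2.2 / (2.8284 · 2.4221) = -2.2 / 6.8508 = -0.3211
  r[X_2,X_2] = 1 (diagonal).

R is symmetric with unit diagonal. Assembling:

R = [[1, -0.3211],
 [-0.3211, 1]]


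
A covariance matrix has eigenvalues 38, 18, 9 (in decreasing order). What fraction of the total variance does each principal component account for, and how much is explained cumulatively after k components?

Step 1 — total variance = trace(Sigma) = Σ λ_i = 38 + 18 + 9 = 65.

Step 2 — fraction explained by component i = λ_i / Σ λ:
  PC1: 38/65 = 0.5846
  PC2: 18/65 = 0.2769
  PC3: 9/65 = 0.1385

Step 3 — cumulative fraction after k components = (λ_1 + ... + λ_k) / Σ λ:
  k = 1: 38/65 = 0.5846
  k = 2: (38 + 18)/65 = 56/65 = 0.8615
  k = 3: (38 + 18 + 9)/65 = 65/65 = 1

Summary (fraction, with percent):

explained: PC1 0.5846 (58.46%), PC2 0.2769 (27.69%), PC3 0.1385 (13.85%);  cumulative: 0.5846, 0.8615, 1


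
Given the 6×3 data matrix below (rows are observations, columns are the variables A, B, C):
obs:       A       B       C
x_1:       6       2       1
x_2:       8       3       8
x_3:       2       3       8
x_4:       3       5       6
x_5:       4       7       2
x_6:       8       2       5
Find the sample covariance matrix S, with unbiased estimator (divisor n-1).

Step 1 — column means:
  mean(A) = (6 + 8 + 2 + 3 + 4 + 8) / 6 = 31/6 = 5.1667
  mean(B) = (2 + 3 + 3 + 5 + 7 + 2) / 6 = 22/6 = 3.6667
  mean(C) = (1 + 8 + 8 + 6 + 2 + 5) / 6 = 30/6 = 5

Step 2 — sample covariance S[i,j] = (1/(n-1)) · Σ_k (x_{k,i} - mean_i) · (x_{k,j} - mean_j), with n-1 = 5.
  S[A,A] = ((0.8333)·(0.8333) + (2.8333)·(2.8333) + (-3.1667)·(-3.1667) + (-2.1667)·(-2.1667) + (-1.1667)·(-1.1667) + (2.8333)·(2.8333)) / 5 = 32.8333/5 = 6.5667
  S[A,B] = ((0.8333)·(-1.6667) + (2.8333)·(-0.6667) + (-3.1667)·(-0.6667) + (-2.1667)·(1.3333) + (-1.1667)·(3.3333) + (2.8333)·(-1.6667)) / 5 = -12.6667/5 = -2.5333
  S[A,C] = ((0.8333)·(-4) + (2.8333)·(3) + (-3.1667)·(3) + (-2.1667)·(1) + (-1.1667)·(-3) + (2.8333)·(0)) / 5 = -3/5 = -0.6
  S[B,B] = ((-1.6667)·(-1.6667) + (-0.6667)·(-0.6667) + (-0.6667)·(-0.6667) + (1.3333)·(1.3333) + (3.3333)·(3.3333) + (-1.6667)·(-1.6667)) / 5 = 19.3333/5 = 3.8667
  S[B,C] = ((-1.6667)·(-4) + (-0.6667)·(3) + (-0.6667)·(3) + (1.3333)·(1) + (3.3333)·(-3) + (-1.6667)·(0)) / 5 = -6/5 = -1.2
  S[C,C] = ((-4)·(-4) + (3)·(3) + (3)·(3) + (1)·(1) + (-3)·(-3) + (0)·(0)) / 5 = 44/5 = 8.8

S is symmetric (S[j,i] = S[i,j]). Assembling:

S = [[6.5667, -2.5333, -0.6],
 [-2.5333, 3.8667, -1.2],
 [-0.6, -1.2, 8.8]]


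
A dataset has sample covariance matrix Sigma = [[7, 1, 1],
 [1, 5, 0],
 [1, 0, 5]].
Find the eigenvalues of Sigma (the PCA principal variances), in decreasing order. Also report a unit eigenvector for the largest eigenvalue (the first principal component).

Step 1 — characteristic polynomial p(λ) = det(λI - Sigma) = λ³ - tr·λ² + c_1·λ - det, where tr = trace, c_1 = sum of the principal 2×2 minors, det = det(Sigma):
  tr = 7 + 5 + 5 = 17,
  c_1 = (7·5 - (1)²) + (7·5 - (1)²) + (5·5 - (0)²) = 34 + 34 + 25 = 93,
  det = 7·(5·5 - (0)²) - (1)·((1)·5 - (0)·(1)) + (1)·((1)·(0) - 5·(1)) = 7·(25) - (1)·(5) + (1)·(-5) = 165.
  So p(λ) = λ³ - 17λ² + 93λ - 165.
Step 2 — look for an integer root (rational root theorem: any rational root is an integer divisor of 165). Testing λ = 5:
  p(5) = 125 - 425 + 465 - 165 = 0  ✓
  Dividing out (λ - 5): p(λ) = (λ - 5)(λ² - 12λ + 33).
Step 3 — remaining eigenvalues from the quadratic λ² - 12λ + 33 = 0:
  Δ = 12² - 4·33 = 144 - 132 = 12,  λ = (12 ± √12)/2 = (12 ± 3.4641)/2 ≈ 7.7321 or 4.2679.
  Sorted: λ_1 = 7.7321,  λ_2 = 5,  λ_3 = 4.2679  (check: sum = 17 = tr ✓).

Step 4 — unit eigenvector for λ_1 ≈ 7.7321: v spans the null space of (Sigma - λ_1 I), whose rows are
  r_1 = (-0.7321, 1, 1),  r_2 = (1, -2.7321, 0),  r_3 = (1, 0, -2.7321).
  v is orthogonal to every row, so take v ∝ r_1 × r_2 = ((1)·(0) - (1)·(-2.7321), (1)·(1) - (-0.7321)·(0), (-0.7321)·(-2.7321) - (1)·(1)) ≈ (2.7321, 1, 1).
  Let u = (2.7321, 1, 1).
  ||u|| = √((2.7321)² + (1)² + (1)²) = √(9.4641) ≈ 3.0764,  v_1 = u/||u|| ≈ (0.8881, 0.3251, 0.3251) (||v_1|| = 1).

λ_1 = 7.7321,  λ_2 = 5,  λ_3 = 4.2679;  v_1 ≈ (0.8881, 0.3251, 0.3251)


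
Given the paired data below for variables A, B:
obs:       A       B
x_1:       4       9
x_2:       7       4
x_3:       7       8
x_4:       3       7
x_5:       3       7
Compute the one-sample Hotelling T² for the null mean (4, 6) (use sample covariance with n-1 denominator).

Step 1 — sample mean vector:
  mean(A) = (4 + 7 + 7 + 3 + 3) / 5 = 24/5 = 4.8
  mean(B) = (9 + 4 + 8 + 7 + 7) / 5 = 35/5 = 7
  x̄ = (4.8, 7),  deviation x̄ - mu_0 = (4.8, 7) - (4, 6) = (0.8, 1).

Step 2 — sample covariance matrix, S[i,j] = (1/(n-1)) · Σ_k (x_{k,i} - mean_i) · (x_{k,j} - mean_j), divisor n-1 = 4:
  S[A,A] = ((-0.8)·(-0.8) + (2.2)·(2.2) + (2.2)·(2.2) + (-1.8)·(-1.8) + (-1.8)·(-1.8)) / 4 = 16.8/4 = 4.2
  S[A,B] = ((-0.8)·(2) + (2.2)·(-3) + (2.2)·(1) + (-1.8)·(0) + (-1.8)·(0)) / 4 = -6/4 = -1.5
  S[B,B] = ((2)·(2) + (-3)·(-3) + (1)·(1) + (0)·(0) + (0)·(0)) / 4 = 14/4 = 3.5
  S = [[4.2, -1.5],
 [-1.5, 3.5]].

Step 3 — invert S. det(S) = 4.2·3.5 - (-1.5)² = 12.45.
  S^{-1} = (1/det) · [[d, -b], [-b, a]] = [[0.2811, 0.1205],
 [0.1205, 0.3373]].

Step 4 — quadratic form (x̄ - mu_0)^T · S^{-1} · (x̄ - mu_0):
  S^{-1} · (x̄ - mu_0) = (0.3454, 0.4337),
  (x̄ - mu_0)^T · [...] = (0.8)·(0.3454) + (1)·(0.4337) = 0.71.

Step 5 — scale by n: T² = 5 · 0.71 = 3.5502.

T² ≈ 3.5502


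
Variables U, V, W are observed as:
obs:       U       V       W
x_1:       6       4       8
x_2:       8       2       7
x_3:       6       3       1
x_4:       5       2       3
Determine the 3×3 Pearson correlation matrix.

Step 1 — column means:
  mean(U) = (6 + 8 + 6 + 5) / 4 = 25/4 = 6.25
  mean(V) = (4 + 2 + 3 + 2) / 4 = 11/4 = 2.75
  mean(W) = (8 + 7 + 1 + 3) / 4 = 19/4 = 4.75

Step 2 — sample variances and covariances s[i,j] = (1/(n-1)) · Σ_k (x_{k,i} - mean_i) · (x_{k,j} - mean_j), with n-1 = 3:
  s[U,U] = ((-0.25)·(-0.25) + (1.75)·(1.75) + (-0.25)·(-0.25) + (-1.25)·(-1.25)) / 3 = 4.75/3 = 1.5833
  s[U,V] = ((-0.25)·(1.25) + (1.75)·(-0.75) + (-0.25)·(0.25) + (-1.25)·(-0.75)) / 3 = -0.75/3 = -0.25
  s[U,W] = ((-0.25)·(3.25) + (1.75)·(2.25) + (-0.25)·(-3.75) + (-1.25)·(-1.75)) / 3 = 6.25/3 = 2.0833
  s[V,V] = ((1.25)·(1.25) + (-0.75)·(-0.75) + (0.25)·(0.25) + (-0.75)·(-0.75)) / 3 = 2.75/3 = 0.9167
  s[V,W] = ((1.25)·(3.25) + (-0.75)·(2.25) + (0.25)·(-3.75) + (-0.75)·(-1.75)) / 3 = 2.75/3 = 0.9167
  s[W,W] = ((3.25)·(3.25) + (2.25)·(2.25) + (-3.75)·(-3.75) + (-1.75)·(-1.75)) / 3 = 32.75/3 = 10.9167
  Sample standard deviations s_i = √(s[i,i]):
  s(U) = √(1.5833) = 1.2583
  s(V) = √(0.9167) = 0.9574
  s(W) = √(10.9167) = 3.304

Step 3 — r_{ij} = s_{ij} / (s_i · s_j):
  r[U,U] = 1 (diagonal).
  r[U,V] = -0.25 / (1.2583 · 0.9574) = -0.25 / 1.2047 = -0.2075
  r[U,W] = 2.0833 / (1.2583 · 3.304) = 2.0833 / 4.1575 = 0.5011
  r[V,V] = 1 (diagonal).
  r[V,W] = 0.9167 / (0.9574 · 3.304) = 0.9167 / 3.1634 = 0.2898
  r[W,W] = 1 (diagonal).

R is symmetric with unit diagonal. Assembling:

R = [[1, -0.2075, 0.5011],
 [-0.2075, 1, 0.2898],
 [0.5011, 0.2898, 1]]


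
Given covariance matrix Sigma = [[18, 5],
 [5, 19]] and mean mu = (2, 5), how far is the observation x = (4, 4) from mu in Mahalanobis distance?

Step 1 — centre the observation: (x - mu) = (2, -1).

Step 2 — invert Sigma. det(Sigma) = 18·19 - (5)² = 317.
  Sigma^{-1} = (1/det) · [[d, -b], [-b, a]] = [[0.0599, -0.0158],
 [-0.0158, 0.0568]].

Step 3 — form the quadratic (x - mu)^T · Sigma^{-1} · (x - mu):
  Sigma^{-1} · (x - mu) = (0.1356, -0.0883).
  (x - mu)^T · [Sigma^{-1} · (x - mu)] = (2)·(0.1356) + (-1)·(-0.0883) = 0.3596.

Step 4 — take square root: d = √(0.3596) ≈ 0.5997.

d(x, mu) = √(0.3596) ≈ 0.5997


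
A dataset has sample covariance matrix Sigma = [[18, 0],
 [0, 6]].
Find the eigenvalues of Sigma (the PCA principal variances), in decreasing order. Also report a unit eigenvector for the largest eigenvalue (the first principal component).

Step 1 — characteristic polynomial of 2×2 Sigma:
  det(Sigma - λI) = λ² - trace · λ + det = 0.
  trace = 18 + 6 = 24, det = 18·6 - (0)² = 108.
Step 2 — discriminant:
  Δ = trace² - 4·det = 576 - 432 = 144.
Step 3 — eigenvalues:
  λ = (trace ± √Δ)/2 = (24 ± 12)/2,
  λ_1 = 18,  λ_2 = 6.

Step 4 — unit eigenvector for λ_1: Sigma is diagonal, so its eigenvectors are the coordinate axes. λ_1 = 18 is the diagonal entry on the first coordinate axis, hence
  v_1 = (1, 0) (||v_1|| = 1).

λ_1 = 18,  λ_2 = 6;  v_1 ≈ (1, 0)


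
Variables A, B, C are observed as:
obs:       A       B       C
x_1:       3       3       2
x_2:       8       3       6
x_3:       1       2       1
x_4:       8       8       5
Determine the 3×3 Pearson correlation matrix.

Step 1 — column means:
  mean(A) = (3 + 8 + 1 + 8) / 4 = 20/4 = 5
  mean(B) = (3 + 3 + 2 + 8) / 4 = 16/4 = 4
  mean(C) = (2 + 6 + 1 + 5) / 4 = 14/4 = 3.5

Step 2 — sample variances and covariances s[i,j] = (1/(n-1)) · Σ_k (x_{k,i} - mean_i) · (x_{k,j} - mean_j), with n-1 = 3:
  s[A,A] = ((-2)·(-2) + (3)·(3) + (-4)·(-4) + (3)·(3)) / 3 = 38/3 = 12.6667
  s[A,B] = ((-2)·(-1) + (3)·(-1) + (-4)·(-2) + (3)·(4)) / 3 = 19/3 = 6.3333
  s[A,C] = ((-2)·(-1.5) + (3)·(2.5) + (-4)·(-2.5) + (3)·(1.5)) / 3 = 25/3 = 8.3333
  s[B,B] = ((-1)·(-1) + (-1)·(-1) + (-2)·(-2) + (4)·(4)) / 3 = 22/3 = 7.3333
  s[B,C] = ((-1)·(-1.5) + (-1)·(2.5) + (-2)·(-2.5) + (4)·(1.5)) / 3 = 10/3 = 3.3333
  s[C,C] = ((-1.5)·(-1.5) + (2.5)·(2.5) + (-2.5)·(-2.5) + (1.5)·(1.5)) / 3 = 17/3 = 5.6667
  Sample standard deviations s_i = √(s[i,i]):
  s(A) = √(12.6667) = 3.559
  s(B) = √(7.3333) = 2.708
  s(C) = √(5.6667) = 2.3805

Step 3 — r_{ij} = s_{ij} / (s_i · s_j):
  r[A,A] = 1 (diagonal).
  r[A,B] = 6.3333 / (3.559 · 2.708) = 6.3333 / 9.6379 = 0.6571
  r[A,C] = 8.3333 / (3.559 · 2.3805) = 8.3333 / 8.4722 = 0.9836
  r[B,B] = 1 (diagonal).
  r[B,C] = 3.3333 / (2.708 · 2.3805) = 3.3333 / 6.4464 = 0.5171
  r[C,C] = 1 (diagonal).

R is symmetric with unit diagonal. Assembling:

R = [[1, 0.6571, 0.9836],
 [0.6571, 1, 0.5171],
 [0.9836, 0.5171, 1]]


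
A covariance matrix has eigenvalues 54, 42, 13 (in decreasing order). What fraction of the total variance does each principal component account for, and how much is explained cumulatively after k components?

Step 1 — total variance = trace(Sigma) = Σ λ_i = 54 + 42 + 13 = 109.

Step 2 — fraction explained by component i = λ_i / Σ λ:
  PC1: 54/109 = 0.4954
  PC2: 42/109 = 0.3853
  PC3: 13/109 = 0.1193

Step 3 — cumulative fraction after k components = (λ_1 + ... + λ_k) / Σ λ:
  k = 1: 54/109 = 0.4954
  k = 2: (54 + 42)/109 = 96/109 = 0.8807
  k = 3: (54 + 42 + 13)/109 = 109/109 = 1

Summary (fraction, with percent):

explained: PC1 0.4954 (49.54%), PC2 0.3853 (38.53%), PC3 0.1193 (11.93%);  cumulative: 0.4954, 0.8807, 1


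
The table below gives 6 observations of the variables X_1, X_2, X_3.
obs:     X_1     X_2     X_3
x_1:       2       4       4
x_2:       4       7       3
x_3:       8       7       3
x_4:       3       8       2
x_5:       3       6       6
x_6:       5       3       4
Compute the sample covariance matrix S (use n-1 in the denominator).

Step 1 — column means:
  mean(X_1) = (2 + 4 + 8 + 3 + 3 + 5) / 6 = 25/6 = 4.1667
  mean(X_2) = (4 + 7 + 7 + 8 + 6 + 3) / 6 = 35/6 = 5.8333
  mean(X_3) = (4 + 3 + 3 + 2 + 6 + 4) / 6 = 22/6 = 3.6667

Step 2 — sample covariance S[i,j] = (1/(n-1)) · Σ_k (x_{k,i} - mean_i) · (x_{k,j} - mean_j), with n-1 = 5.
  S[X_1,X_1] = ((-2.1667)·(-2.1667) + (-0.1667)·(-0.1667) + (3.8333)·(3.8333) + (-1.1667)·(-1.1667) + (-1.1667)·(-1.1667) + (0.8333)·(0.8333)) / 5 = 22.8333/5 = 4.5667
  S[X_1,X_2] = ((-2.1667)·(-1.8333) + (-0.1667)·(1.1667) + (3.8333)·(1.1667) + (-1.1667)·(2.1667) + (-1.1667)·(0.1667) + (0.8333)·(-2.8333)) / 5 = 3.1667/5 = 0.6333
  S[X_1,X_3] = ((-2.1667)·(0.3333) + (-0.1667)·(-0.6667) + (3.8333)·(-0.6667) + (-1.1667)·(-1.6667) + (-1.1667)·(2.3333) + (0.8333)·(0.3333)) / 5 = -3.6667/5 = -0.7333
  S[X_2,X_2] = ((-1.8333)·(-1.8333) + (1.1667)·(1.1667) + (1.1667)·(1.1667) + (2.1667)·(2.1667) + (0.1667)·(0.1667) + (-2.8333)·(-2.8333)) / 5 = 18.8333/5 = 3.7667
  S[X_2,X_3] = ((-1.8333)·(0.3333) + (1.1667)·(-0.6667) + (1.1667)·(-0.6667) + (2.1667)·(-1.6667) + (0.1667)·(2.3333) + (-2.8333)·(0.3333)) / 5 = -6.3333/5 = -1.2667
  S[X_3,X_3] = ((0.3333)·(0.3333) + (-0.6667)·(-0.6667) + (-0.6667)·(-0.6667) + (-1.6667)·(-1.6667) + (2.3333)·(2.3333) + (0.3333)·(0.3333)) / 5 = 9.3333/5 = 1.8667

S is symmetric (S[j,i] = S[i,j]). Assembling:

S = [[4.5667, 0.6333, -0.7333],
 [0.6333, 3.7667, -1.2667],
 [-0.7333, -1.2667, 1.8667]]


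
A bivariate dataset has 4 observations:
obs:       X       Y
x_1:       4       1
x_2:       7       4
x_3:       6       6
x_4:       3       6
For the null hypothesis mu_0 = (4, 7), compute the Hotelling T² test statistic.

Step 1 — sample mean vector:
  mean(X) = (4 + 7 + 6 + 3) / 4 = 20/4 = 5
  mean(Y) = (1 + 4 + 6 + 6) / 4 = 17/4 = 4.25
  x̄ = (5, 4.25),  deviation x̄ - mu_0 = (5, 4.25) - (4, 7) = (1, -2.75).

Step 2 — sample covariance matrix, S[i,j] = (1/(n-1)) · Σ_k (x_{k,i} - mean_i) · (x_{k,j} - mean_j), divisor n-1 = 3:
  S[X,X] = ((-1)·(-1) + (2)·(2) + (1)·(1) + (-2)·(-2)) / 3 = 10/3 = 3.3333
  S[X,Y] = ((-1)·(-3.25) + (2)·(-0.25) + (1)·(1.75) + (-2)·(1.75)) / 3 = 1/3 = 0.3333
  S[Y,Y] = ((-3.25)·(-3.25) + (-0.25)·(-0.25) + (1.75)·(1.75) + (1.75)·(1.75)) / 3 = 16.75/3 = 5.5833
  S = [[3.3333, 0.3333],
 [0.3333, 5.5833]].

Step 3 — invert S. det(S) = 3.3333·5.5833 - (0.3333)² = 18.5.
  S^{-1} = (1/det) · [[d, -b], [-b, a]] = [[0.3018, -0.018],
 [-0.018, 0.1802]].

Step 4 — quadratic form (x̄ - mu_0)^T · S^{-1} · (x̄ - mu_0):
  S^{-1} · (x̄ - mu_0) = (0.3514, -0.5135),
  (x̄ - mu_0)^T · [...] = (1)·(0.3514) + (-2.75)·(-0.5135) = 1.7635.

Step 5 — scale by n: T² = 4 · 1.7635 = 7.0541.

T² ≈ 7.0541


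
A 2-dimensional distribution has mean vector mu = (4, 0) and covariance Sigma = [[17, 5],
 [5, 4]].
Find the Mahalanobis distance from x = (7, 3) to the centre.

Step 1 — centre the observation: (x - mu) = (3, 3).

Step 2 — invert Sigma. det(Sigma) = 17·4 - (5)² = 43.
  Sigma^{-1} = (1/det) · [[d, -b], [-b, a]] = [[0.093, -0.1163],
 [-0.1163, 0.3953]].

Step 3 — form the quadratic (x - mu)^T · Sigma^{-1} · (x - mu):
  Sigma^{-1} · (x - mu) = (-0.0698, 0.8372).
  (x - mu)^T · [Sigma^{-1} · (x - mu)] = (3)·(-0.0698) + (3)·(0.8372) = 2.3023.

Step 4 — take square root: d = √(2.3023) ≈ 1.5173.

d(x, mu) = √(2.3023) ≈ 1.5173


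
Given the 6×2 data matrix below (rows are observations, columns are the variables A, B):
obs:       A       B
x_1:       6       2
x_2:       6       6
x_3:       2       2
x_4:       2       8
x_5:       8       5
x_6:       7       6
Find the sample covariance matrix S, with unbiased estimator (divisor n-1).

Step 1 — column means:
  mean(A) = (6 + 6 + 2 + 2 + 8 + 7) / 6 = 31/6 = 5.1667
  mean(B) = (2 + 6 + 2 + 8 + 5 + 6) / 6 = 29/6 = 4.8333

Step 2 — sample covariance S[i,j] = (1/(n-1)) · Σ_k (x_{k,i} - mean_i) · (x_{k,j} - mean_j), with n-1 = 5.
  S[A,A] = ((0.8333)·(0.8333) + (0.8333)·(0.8333) + (-3.1667)·(-3.1667) + (-3.1667)·(-3.1667) + (2.8333)·(2.8333) + (1.8333)·(1.8333)) / 5 = 32.8333/5 = 6.5667
  S[A,B] = ((0.8333)·(-2.8333) + (0.8333)·(1.1667) + (-3.1667)·(-2.8333) + (-3.1667)·(3.1667) + (2.8333)·(0.1667) + (1.8333)·(1.1667)) / 5 = 0.1667/5 = 0.0333
  S[B,B] = ((-2.8333)·(-2.8333) + (1.1667)·(1.1667) + (-2.8333)·(-2.8333) + (3.1667)·(3.1667) + (0.1667)·(0.1667) + (1.1667)·(1.1667)) / 5 = 28.8333/5 = 5.7667

S is symmetric (S[j,i] = S[i,j]). Assembling:

S = [[6.5667, 0.0333],
 [0.0333, 5.7667]]


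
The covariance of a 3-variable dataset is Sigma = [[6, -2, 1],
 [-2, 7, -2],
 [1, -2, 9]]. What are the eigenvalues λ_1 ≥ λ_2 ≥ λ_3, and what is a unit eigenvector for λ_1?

Step 1 — characteristic polynomial p(λ) = det(λI - Sigma) = λ³ - tr·λ² + c_1·λ - det, where tr = trace, c_1 = sum of the principal 2×2 minors, det = det(Sigma):
  tr = 6 + 7 + 9 = 22,
  c_1 = (6·7 - (-2)²) + (6·9 - (1)²) + (7·9 - (-2)²) = 38 + 53 + 59 = 150,
  det = 6·(7·9 - (-2)²) - (-2)·((-2)·9 - (-2)·(1)) + (1)·((-2)·(-2) - 7·(1)) = 6·(59) - (-2)·(-16) + (1)·(-3) = 319.
  So p(λ) = λ³ - 22λ² + 150λ - 319.
Step 2 — look for an integer root (rational root theorem: any rational root is an integer divisor of 319). Testing λ = 11:
  p(11) = 1331 - 2662 + 1650 - 319 = 0  ✓
  Dividing out (λ - 11): p(λ) = (λ - 11)(λ² - 11λ + 29).
Step 3 — remaining eigenvalues from the quadratic λ² - 11λ + 29 = 0:
  Δ = 11² - 4·29 = 121 - 116 = 5,  λ = (11 ± √5)/2 = (11 ± 2.2361)/2 ≈ 6.618 or 4.382.
  Sorted: λ_1 = 11,  λ_2 = 6.618,  λ_3 = 4.382  (check: sum = 22 = tr ✓).

Step 4 — unit eigenvector for λ_1 = 11: v spans the null space of (Sigma - λ_1 I), whose rows are
  r_1 = (-5, -2, 1),  r_2 = (-2, -4, -2),  r_3 = (1, -2, -2).
  v is orthogonal to every row, so take v ∝ r_1 × r_2 = ((-2)·(-2) - (1)·(-4), (1)·(-2) - (-5)·(-2), (-5)·(-4) - (-2)·(-2)) = (8, -12, 16).
  Rescale (divide by 4): u = (2, -3, 4).
  ||u|| = √((2)² + (-3)² + (4)²) = √(29) ≈ 5.3852,  v_1 = u/||u|| ≈ (0.3714, -0.5571, 0.7428) (||v_1|| = 1).

λ_1 = 11,  λ_2 = 6.618,  λ_3 = 4.382;  v_1 ≈ (0.3714, -0.5571, 0.7428)


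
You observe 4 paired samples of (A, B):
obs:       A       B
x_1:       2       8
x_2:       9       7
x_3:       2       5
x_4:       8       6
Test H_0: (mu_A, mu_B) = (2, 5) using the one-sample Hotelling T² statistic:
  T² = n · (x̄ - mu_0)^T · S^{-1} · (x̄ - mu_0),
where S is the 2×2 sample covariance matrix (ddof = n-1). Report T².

Step 1 — sample mean vector:
  mean(A) = (2 + 9 + 2 + 8) / 4 = 21/4 = 5.25
  mean(B) = (8 + 7 + 5 + 6) / 4 = 26/4 = 6.5
  x̄ = (5.25, 6.5),  deviation x̄ - mu_0 = (5.25, 6.5) - (2, 5) = (3.25, 1.5).

Step 2 — sample covariance matrix, S[i,j] = (1/(n-1)) · Σ_k (x_{k,i} - mean_i) · (x_{k,j} - mean_j), divisor n-1 = 3:
  S[A,A] = ((-3.25)·(-3.25) + (3.75)·(3.75) + (-3.25)·(-3.25) + (2.75)·(2.75)) / 3 = 42.75/3 = 14.25
  S[A,B] = ((-3.25)·(1.5) + (3.75)·(0.5) + (-3.25)·(-1.5) + (2.75)·(-0.5)) / 3 = 0.5/3 = 0.1667
  S[B,B] = ((1.5)·(1.5) + (0.5)·(0.5) + (-1.5)·(-1.5) + (-0.5)·(-0.5)) / 3 = 5/3 = 1.6667
  S = [[14.25, 0.1667],
 [0.1667, 1.6667]].

Step 3 — invert S. det(S) = 14.25·1.6667 - (0.1667)² = 23.7222.
  S^{-1} = (1/det) · [[d, -b], [-b, a]] = [[0.0703, -0.007],
 [-0.007, 0.6007]].

Step 4 — quadratic form (x̄ - mu_0)^T · S^{-1} · (x̄ - mu_0):
  S^{-1} · (x̄ - mu_0) = (0.2178, 0.8782),
  (x̄ - mu_0)^T · [...] = (3.25)·(0.2178) + (1.5)·(0.8782) = 2.0252.

Step 5 — scale by n: T² = 4 · 2.0252 = 8.1007.

T² ≈ 8.1007


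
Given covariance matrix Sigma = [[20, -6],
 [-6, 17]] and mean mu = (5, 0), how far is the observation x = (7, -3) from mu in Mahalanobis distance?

Step 1 — centre the observation: (x - mu) = (2, -3).

Step 2 — invert Sigma. det(Sigma) = 20·17 - (-6)² = 304.
  Sigma^{-1} = (1/det) · [[d, -b], [-b, a]] = [[0.0559, 0.0197],
 [0.0197, 0.0658]].

Step 3 — form the quadratic (x - mu)^T · Sigma^{-1} · (x - mu):
  Sigma^{-1} · (x - mu) = (0.0526, -0.1579).
  (x - mu)^T · [Sigma^{-1} · (x - mu)] = (2)·(0.0526) + (-3)·(-0.1579) = 0.5789.

Step 4 — take square root: d = √(0.5789) ≈ 0.7609.

d(x, mu) = √(0.5789) ≈ 0.7609


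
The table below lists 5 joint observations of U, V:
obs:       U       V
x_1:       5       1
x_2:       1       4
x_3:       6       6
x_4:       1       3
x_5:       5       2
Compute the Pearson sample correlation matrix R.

Step 1 — column means:
  mean(U) = (5 + 1 + 6 + 1 + 5) / 5 = 18/5 = 3.6
  mean(V) = (1 + 4 + 6 + 3 + 2) / 5 = 16/5 = 3.2

Step 2 — sample variances and covariances s[i,j] = (1/(n-1)) · Σ_k (x_{k,i} - mean_i) · (x_{k,j} - mean_j), with n-1 = 4:
  s[U,U] = ((1.4)·(1.4) + (-2.6)·(-2.6) + (2.4)·(2.4) + (-2.6)·(-2.6) + (1.4)·(1.4)) / 4 = 23.2/4 = 5.8
  s[U,V] = ((1.4)·(-2.2) + (-2.6)·(0.8) + (2.4)·(2.8) + (-2.6)·(-0.2) + (1.4)·(-1.2)) / 4 = 0.4/4 = 0.1
  s[V,V] = ((-2.2)·(-2.2) + (0.8)·(0.8) + (2.8)·(2.8) + (-0.2)·(-0.2) + (-1.2)·(-1.2)) / 4 = 14.8/4 = 3.7
  Sample standard deviations s_i = √(s[i,i]):
  s(U) = √(5.8) = 2.4083
  s(V) = √(3.7) = 1.9235

Step 3 — r_{ij} = s_{ij} / (s_i · s_j):
  r[U,U] = 1 (diagonal).
  r[U,V] = 0.1 / (2.4083 · 1.9235) = 0.1 / 4.6325 = 0.0216
  r[V,V] = 1 (diagonal).

R is symmetric with unit diagonal. Assembling:

R = [[1, 0.0216],
 [0.0216, 1]]


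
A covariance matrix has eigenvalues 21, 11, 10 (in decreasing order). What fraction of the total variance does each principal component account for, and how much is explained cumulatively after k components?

Step 1 — total variance = trace(Sigma) = Σ λ_i = 21 + 11 + 10 = 42.

Step 2 — fraction explained by component i = λ_i / Σ λ:
  PC1: 21/42 = 0.5
  PC2: 11/42 = 0.2619
  PC3: 10/42 = 0.2381

Step 3 — cumulative fraction after k components = (λ_1 + ... + λ_k) / Σ λ:
  k = 1: 21/42 = 0.5
  k = 2: (21 + 11)/42 = 32/42 = 0.7619
  k = 3: (21 + 11 + 10)/42 = 42/42 = 1

Summary (fraction, with percent):

explained: PC1 0.5 (50%), PC2 0.2619 (26.19%), PC3 0.2381 (23.81%);  cumulative: 0.5, 0.7619, 1


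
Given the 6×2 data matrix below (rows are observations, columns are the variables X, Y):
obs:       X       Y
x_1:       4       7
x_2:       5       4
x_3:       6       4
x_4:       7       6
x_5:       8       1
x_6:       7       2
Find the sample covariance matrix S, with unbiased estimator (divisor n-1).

Step 1 — column means:
  mean(X) = (4 + 5 + 6 + 7 + 8 + 7) / 6 = 37/6 = 6.1667
  mean(Y) = (7 + 4 + 4 + 6 + 1 + 2) / 6 = 24/6 = 4

Step 2 — sample covariance S[i,j] = (1/(n-1)) · Σ_k (x_{k,i} - mean_i) · (x_{k,j} - mean_j), with n-1 = 5.
  S[X,X] = ((-2.1667)·(-2.1667) + (-1.1667)·(-1.1667) + (-0.1667)·(-0.1667) + (0.8333)·(0.8333) + (1.8333)·(1.8333) + (0.8333)·(0.8333)) / 5 = 10.8333/5 = 2.1667
  S[X,Y] = ((-2.1667)·(3) + (-1.1667)·(0) + (-0.1667)·(0) + (0.8333)·(2) + (1.8333)·(-3) + (0.8333)·(-2)) / 5 = -12/5 = -2.4
  S[Y,Y] = ((3)·(3) + (0)·(0) + (0)·(0) + (2)·(2) + (-3)·(-3) + (-2)·(-2)) / 5 = 26/5 = 5.2

S is symmetric (S[j,i] = S[i,j]). Assembling:

S = [[2.1667, -2.4],
 [-2.4, 5.2]]


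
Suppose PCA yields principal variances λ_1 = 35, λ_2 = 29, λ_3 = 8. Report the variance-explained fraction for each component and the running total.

Step 1 — total variance = trace(Sigma) = Σ λ_i = 35 + 29 + 8 = 72.

Step 2 — fraction explained by component i = λ_i / Σ λ:
  PC1: 35/72 = 0.4861
  PC2: 29/72 = 0.4028
  PC3: 8/72 = 0.1111

Step 3 — cumulative fraction after k components = (λ_1 + ... + λ_k) / Σ λ:
  k = 1: 35/72 = 0.4861
  k = 2: (35 + 29)/72 = 64/72 = 0.8889
  k = 3: (35 + 29 + 8)/72 = 72/72 = 1

Summary (fraction, with percent):

explained: PC1 0.4861 (48.61%), PC2 0.4028 (40.28%), PC3 0.1111 (11.11%);  cumulative: 0.4861, 0.8889, 1


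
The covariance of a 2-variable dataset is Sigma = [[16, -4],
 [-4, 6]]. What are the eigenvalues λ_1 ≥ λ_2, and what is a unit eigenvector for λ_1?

Step 1 — characteristic polynomial of 2×2 Sigma:
  det(Sigma - λI) = λ² - trace · λ + det = 0.
  trace = 16 + 6 = 22, det = 16·6 - (-4)² = 80.
Step 2 — discriminant:
  Δ = trace² - 4·det = 484 - 320 = 164.
Step 3 — eigenvalues:
  λ = (trace ± √Δ)/2 = (22 ± 12.8062)/2,
  λ_1 = 17.4031,  λ_2 = 4.5969.

Step 4 — unit eigenvector for λ_1: solve (Sigma - λ_1 I)v = 0. First row:
  (16 - 17.4031)·v_x + (-4)·v_y = 0, i.e. (-1.4031)·v_x + (-4)·v_y = 0,
  so v ∝ (b, λ_1 - a) = (-4, 1.4031); multiply by -1 so the first entry is positive: u = (4, -1.4031).
  ||u|| = √((4)² + (-1.4031)²) = √(17.9688) ≈ 4.239,
  v_1 = u/||u|| ≈ (0.9436, -0.331) (||v_1|| = 1).

λ_1 = 17.4031,  λ_2 = 4.5969;  v_1 ≈ (0.9436, -0.331)


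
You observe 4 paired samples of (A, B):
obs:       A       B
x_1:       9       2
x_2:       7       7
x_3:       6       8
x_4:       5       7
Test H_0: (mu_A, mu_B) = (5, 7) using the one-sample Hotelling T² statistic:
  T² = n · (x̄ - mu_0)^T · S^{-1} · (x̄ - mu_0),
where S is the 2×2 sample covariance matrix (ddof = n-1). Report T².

Step 1 — sample mean vector:
  mean(A) = (9 + 7 + 6 + 5) / 4 = 27/4 = 6.75
  mean(B) = (2 + 7 + 8 + 7) / 4 = 24/4 = 6
  x̄ = (6.75, 6),  deviation x̄ - mu_0 = (6.75, 6) - (5, 7) = (1.75, -1).

Step 2 — sample covariance matrix, S[i,j] = (1/(n-1)) · Σ_k (x_{k,i} - mean_i) · (x_{k,j} - mean_j), divisor n-1 = 3:
  S[A,A] = ((2.25)·(2.25) + (0.25)·(0.25) + (-0.75)·(-0.75) + (-1.75)·(-1.75)) / 3 = 8.75/3 = 2.9167
  S[A,B] = ((2.25)·(-4) + (0.25)·(1) + (-0.75)·(2) + (-1.75)·(1)) / 3 = -12/3 = -4
  S[B,B] = ((-4)·(-4) + (1)·(1) + (2)·(2) + (1)·(1)) / 3 = 22/3 = 7.3333
  S = [[2.9167, -4],
 [-4, 7.3333]].

Step 3 — invert S. det(S) = 2.9167·7.3333 - (-4)² = 5.3889.
  S^{-1} = (1/det) · [[d, -b], [-b, a]] = [[1.3608, 0.7423],
 [0.7423, 0.5412]].

Step 4 — quadratic form (x̄ - mu_0)^T · S^{-1} · (x̄ - mu_0):
  S^{-1} · (x̄ - mu_0) = (1.6392, 0.7577),
  (x̄ - mu_0)^T · [...] = (1.75)·(1.6392) + (-1)·(0.7577) = 2.1108.

Step 5 — scale by n: T² = 4 · 2.1108 = 8.4433.

T² ≈ 8.4433


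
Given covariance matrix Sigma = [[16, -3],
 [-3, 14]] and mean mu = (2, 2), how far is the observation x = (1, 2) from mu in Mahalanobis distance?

Step 1 — centre the observation: (x - mu) = (-1, 0).

Step 2 — invert Sigma. det(Sigma) = 16·14 - (-3)² = 215.
  Sigma^{-1} = (1/det) · [[d, -b], [-b, a]] = [[0.0651, 0.014],
 [0.014, 0.0744]].

Step 3 — form the quadratic (x - mu)^T · Sigma^{-1} · (x - mu):
  Sigma^{-1} · (x - mu) = (-0.0651, -0.014).
  (x - mu)^T · [Sigma^{-1} · (x - mu)] = (-1)·(-0.0651) + (0)·(-0.014) = 0.0651.

Step 4 — take square root: d = √(0.0651) ≈ 0.2552.

d(x, mu) = √(0.0651) ≈ 0.2552


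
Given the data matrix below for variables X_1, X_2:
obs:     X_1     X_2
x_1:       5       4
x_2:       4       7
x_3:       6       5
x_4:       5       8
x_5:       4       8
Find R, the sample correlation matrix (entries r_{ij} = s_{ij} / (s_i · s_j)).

Step 1 — column means:
  mean(X_1) = (5 + 4 + 6 + 5 + 4) / 5 = 24/5 = 4.8
  mean(X_2) = (4 + 7 + 5 + 8 + 8) / 5 = 32/5 = 6.4

Step 2 — sample variances and covariances s[i,j] = (1/(n-1)) · Σ_k (x_{k,i} - mean_i) · (x_{k,j} - mean_j), with n-1 = 4:
  s[X_1,X_1] = ((0.2)·(0.2) + (-0.8)·(-0.8) + (1.2)·(1.2) + (0.2)·(0.2) + (-0.8)·(-0.8)) / 4 = 2.8/4 = 0.7
  s[X_1,X_2] = ((0.2)·(-2.4) + (-0.8)·(0.6) + (1.2)·(-1.4) + (0.2)·(1.6) + (-0.8)·(1.6)) / 4 = -3.6/4 = -0.9
  s[X_2,X_2] = ((-2.4)·(-2.4) + (0.6)·(0.6) + (-1.4)·(-1.4) + (1.6)·(1.6) + (1.6)·(1.6)) / 4 = 13.2/4 = 3.3
  Sample standard deviations s_i = √(s[i,i]):
  s(X_1) = √(0.7) = 0.8367
  s(X_2) = √(3.3) = 1.8166

Step 3 — r_{ij} = s_{ij} / (s_i · s_j):
  r[X_1,X_1] = 1 (diagonal).
  r[X_1,X_2] = -0.9 / (0.8367 · 1.8166) = -0.9 / 1.5199 = -0.5922
  r[X_2,X_2] = 1 (diagonal).

R is symmetric with unit diagonal. Assembling:

R = [[1, -0.5922],
 [-0.5922, 1]]


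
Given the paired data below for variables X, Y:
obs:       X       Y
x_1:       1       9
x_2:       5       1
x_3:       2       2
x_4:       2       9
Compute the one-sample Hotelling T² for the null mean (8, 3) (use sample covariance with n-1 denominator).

Step 1 — sample mean vector:
  mean(X) = (1 + 5 + 2 + 2) / 4 = 10/4 = 2.5
  mean(Y) = (9 + 1 + 2 + 9) / 4 = 21/4 = 5.25
  x̄ = (2.5, 5.25),  deviation x̄ - mu_0 = (2.5, 5.25) - (8, 3) = (-5.5, 2.25).

Step 2 — sample covariance matrix, S[i,j] = (1/(n-1)) · Σ_k (x_{k,i} - mean_i) · (x_{k,j} - mean_j), divisor n-1 = 3:
  S[X,X] = ((-1.5)·(-1.5) + (2.5)·(2.5) + (-0.5)·(-0.5) + (-0.5)·(-0.5)) / 3 = 9/3 = 3
  S[X,Y] = ((-1.5)·(3.75) + (2.5)·(-4.25) + (-0.5)·(-3.25) + (-0.5)·(3.75)) / 3 = -16.5/3 = -5.5
  S[Y,Y] = ((3.75)·(3.75) + (-4.25)·(-4.25) + (-3.25)·(-3.25) + (3.75)·(3.75)) / 3 = 56.75/3 = 18.9167
  S = [[3, -5.5],
 [-5.5, 18.9167]].

Step 3 — invert S. det(S) = 3·18.9167 - (-5.5)² = 26.5.
  S^{-1} = (1/det) · [[d, -b], [-b, a]] = [[0.7138, 0.2075],
 [0.2075, 0.1132]].

Step 4 — quadratic form (x̄ - mu_0)^T · S^{-1} · (x̄ - mu_0):
  S^{-1} · (x̄ - mu_0) = (-3.4591, -0.8868),
  (x̄ - mu_0)^T · [...] = (-5.5)·(-3.4591) + (2.25)·(-0.8868) = 17.0299.

Step 5 — scale by n: T² = 4 · 17.0299 = 68.1195.

T² ≈ 68.1195


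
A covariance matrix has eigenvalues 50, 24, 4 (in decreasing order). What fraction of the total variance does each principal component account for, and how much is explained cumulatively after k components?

Step 1 — total variance = trace(Sigma) = Σ λ_i = 50 + 24 + 4 = 78.

Step 2 — fraction explained by component i = λ_i / Σ λ:
  PC1: 50/78 = 0.641
  PC2: 24/78 = 0.3077
  PC3: 4/78 = 0.0513

Step 3 — cumulative fraction after k components = (λ_1 + ... + λ_k) / Σ λ:
  k = 1: 50/78 = 0.641
  k = 2: (50 + 24)/78 = 74/78 = 0.9487
  k = 3: (50 + 24 + 4)/78 = 78/78 = 1

Summary (fraction, with percent):

explained: PC1 0.641 (64.1%), PC2 0.3077 (30.77%), PC3 0.0513 (5.13%);  cumulative: 0.641, 0.9487, 1


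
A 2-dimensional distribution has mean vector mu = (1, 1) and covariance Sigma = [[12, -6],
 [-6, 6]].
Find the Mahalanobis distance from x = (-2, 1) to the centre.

Step 1 — centre the observation: (x - mu) = (-3, 0).

Step 2 — invert Sigma. det(Sigma) = 12·6 - (-6)² = 36.
  Sigma^{-1} = (1/det) · [[d, -b], [-b, a]] = [[0.1667, 0.1667],
 [0.1667, 0.3333]].

Step 3 — form the quadratic (x - mu)^T · Sigma^{-1} · (x - mu):
  Sigma^{-1} · (x - mu) = (-0.5, -0.5).
  (x - mu)^T · [Sigma^{-1} · (x - mu)] = (-3)·(-0.5) + (0)·(-0.5) = 1.5.

Step 4 — take square root: d = √(1.5) ≈ 1.2247.

d(x, mu) = √(1.5) ≈ 1.2247


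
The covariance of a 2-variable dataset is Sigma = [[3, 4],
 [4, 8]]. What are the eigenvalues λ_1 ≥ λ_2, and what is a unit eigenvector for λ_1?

Step 1 — characteristic polynomial of 2×2 Sigma:
  det(Sigma - λI) = λ² - trace · λ + det = 0.
  trace = 3 + 8 = 11, det = 3·8 - (4)² = 8.
Step 2 — discriminant:
  Δ = trace² - 4·det = 121 - 32 = 89.
Step 3 — eigenvalues:
  λ = (trace ± √Δ)/2 = (11 ± 9.434)/2,
  λ_1 = 10.217,  λ_2 = 0.783.

Step 4 — unit eigenvector for λ_1: solve (Sigma - λ_1 I)v = 0. First row:
  (3 - 10.217)·v_x + (4)·v_y = 0, i.e. (-7.217)·v_x + (4)·v_y = 0,
  so v ∝ (b, λ_1 - a) = (4, 7.217) = u.
  ||u|| = √((4)² + (7.217)²) = √(68.085) ≈ 8.2514,
  v_1 = u/||u|| ≈ (0.4848, 0.8746) (||v_1|| = 1).

λ_1 = 10.217,  λ_2 = 0.783;  v_1 ≈ (0.4848, 0.8746)


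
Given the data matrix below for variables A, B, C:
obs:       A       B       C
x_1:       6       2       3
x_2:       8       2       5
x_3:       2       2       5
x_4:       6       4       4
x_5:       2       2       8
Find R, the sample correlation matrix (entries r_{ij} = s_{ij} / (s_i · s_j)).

Step 1 — column means:
  mean(A) = (6 + 8 + 2 + 6 + 2) / 5 = 24/5 = 4.8
  mean(B) = (2 + 2 + 2 + 4 + 2) / 5 = 12/5 = 2.4
  mean(C) = (3 + 5 + 5 + 4 + 8) / 5 = 25/5 = 5

Step 2 — sample variances and covariances s[i,j] = (1/(n-1)) · Σ_k (x_{k,i} - mean_i) · (x_{k,j} - mean_j), with n-1 = 4:
  s[A,A] = ((1.2)·(1.2) + (3.2)·(3.2) + (-2.8)·(-2.8) + (1.2)·(1.2) + (-2.8)·(-2.8)) / 4 = 28.8/4 = 7.2
  s[A,B] = ((1.2)·(-0.4) + (3.2)·(-0.4) + (-2.8)·(-0.4) + (1.2)·(1.6) + (-2.8)·(-0.4)) / 4 = 2.4/4 = 0.6
  s[A,C] = ((1.2)·(-2) + (3.2)·(0) + (-2.8)·(0) + (1.2)·(-1) + (-2.8)·(3)) / 4 = -12/4 = -3
  s[B,B] = ((-0.4)·(-0.4) + (-0.4)·(-0.4) + (-0.4)·(-0.4) + (1.6)·(1.6) + (-0.4)·(-0.4)) / 4 = 3.2/4 = 0.8
  s[B,C] = ((-0.4)·(-2) + (-0.4)·(0) + (-0.4)·(0) + (1.6)·(-1) + (-0.4)·(3)) / 4 = -2/4 = -0.5
  s[C,C] = ((-2)·(-2) + (0)·(0) + (0)·(0) + (-1)·(-1) + (3)·(3)) / 4 = 14/4 = 3.5
  Sample standard deviations s_i = √(s[i,i]):
  s(A) = √(7.2) = 2.6833
  s(B) = √(0.8) = 0.8944
  s(C) = √(3.5) = 1.8708

Step 3 — r_{ij} = s_{ij} / (s_i · s_j):
  r[A,A] = 1 (diagonal).
  r[A,B] = 0.6 / (2.6833 · 0.8944) = 0.6 / 2.4 = 0.25
  r[A,C] = -3 / (2.6833 · 1.8708) = -3 / 5.02 = -0.5976
  r[B,B] = 1 (diagonal).
  r[B,C] = -0.5 / (0.8944 · 1.8708) = -0.5 / 1.6733 = -0.2988
  r[C,C] = 1 (diagonal).

R is symmetric with unit diagonal. Assembling:

R = [[1, 0.25, -0.5976],
 [0.25, 1, -0.2988],
 [-0.5976, -0.2988, 1]]


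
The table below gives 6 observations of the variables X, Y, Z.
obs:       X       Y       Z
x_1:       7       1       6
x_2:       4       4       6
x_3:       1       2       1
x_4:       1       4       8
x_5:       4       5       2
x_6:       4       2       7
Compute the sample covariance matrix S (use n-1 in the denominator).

Step 1 — column means:
  mean(X) = (7 + 4 + 1 + 1 + 4 + 4) / 6 = 21/6 = 3.5
  mean(Y) = (1 + 4 + 2 + 4 + 5 + 2) / 6 = 18/6 = 3
  mean(Z) = (6 + 6 + 1 + 8 + 2 + 7) / 6 = 30/6 = 5

Step 2 — sample covariance S[i,j] = (1/(n-1)) · Σ_k (x_{k,i} - mean_i) · (x_{k,j} - mean_j), with n-1 = 5.
  S[X,X] = ((3.5)·(3.5) + (0.5)·(0.5) + (-2.5)·(-2.5) + (-2.5)·(-2.5) + (0.5)·(0.5) + (0.5)·(0.5)) / 5 = 25.5/5 = 5.1
  S[X,Y] = ((3.5)·(-2) + (0.5)·(1) + (-2.5)·(-1) + (-2.5)·(1) + (0.5)·(2) + (0.5)·(-1)) / 5 = -6/5 = -1.2
  S[X,Z] = ((3.5)·(1) + (0.5)·(1) + (-2.5)·(-4) + (-2.5)·(3) + (0.5)·(-3) + (0.5)·(2)) / 5 = 6/5 = 1.2
  S[Y,Y] = ((-2)·(-2) + (1)·(1) + (-1)·(-1) + (1)·(1) + (2)·(2) + (-1)·(-1)) / 5 = 12/5 = 2.4
  S[Y,Z] = ((-2)·(1) + (1)·(1) + (-1)·(-4) + (1)·(3) + (2)·(-3) + (-1)·(2)) / 5 = -2/5 = -0.4
  S[Z,Z] = ((1)·(1) + (1)·(1) + (-4)·(-4) + (3)·(3) + (-3)·(-3) + (2)·(2)) / 5 = 40/5 = 8

S is symmetric (S[j,i] = S[i,j]). Assembling:

S = [[5.1, -1.2, 1.2],
 [-1.2, 2.4, -0.4],
 [1.2, -0.4, 8]]


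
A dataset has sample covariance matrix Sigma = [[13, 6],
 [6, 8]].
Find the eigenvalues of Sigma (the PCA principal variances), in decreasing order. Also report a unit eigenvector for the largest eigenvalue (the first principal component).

Step 1 — characteristic polynomial of 2×2 Sigma:
  det(Sigma - λI) = λ² - trace · λ + det = 0.
  trace = 13 + 8 = 21, det = 13·8 - (6)² = 68.
Step 2 — discriminant:
  Δ = trace² - 4·det = 441 - 272 = 169.
Step 3 — eigenvalues:
  λ = (trace ± √Δ)/2 = (21 ± 13)/2,
  λ_1 = 17,  λ_2 = 4.

Step 4 — unit eigenvector for λ_1: solve (Sigma - λ_1 I)v = 0. First row:
  (13 - 17)·v_x + (6)·v_y = 0, i.e. (-4)·v_x + (6)·v_y = 0,
  so v ∝ (b, λ_1 - a) = (6, 4) = u.
  ||u|| = √((6)² + (4)²) = √(52) ≈ 7.2111,
  v_1 = u/||u|| ≈ (0.8321, 0.5547) (||v_1|| = 1).

λ_1 = 17,  λ_2 = 4;  v_1 ≈ (0.8321, 0.5547)
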